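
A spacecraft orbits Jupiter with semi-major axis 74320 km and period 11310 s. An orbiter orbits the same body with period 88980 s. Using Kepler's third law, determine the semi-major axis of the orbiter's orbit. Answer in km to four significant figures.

a₂ ≈ 2.940×10⁵ km

Kepler's third law: a³ ∝ T², so a₂ = a₁ (T₂/T₁)^(2/3).
T₂/T₁ = 7.867, (T₂/T₁)^(2/3) = 3.956.
a₂ = 74320 × 3.956 = 2.940×10⁵ km.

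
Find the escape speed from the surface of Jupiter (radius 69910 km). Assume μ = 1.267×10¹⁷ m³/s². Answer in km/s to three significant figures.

v_esc ≈ 60.2 km/s

r = R = 6.991×10⁷ m.
Escape speed v_esc = √(2μ/r) = √(2 × 1.267×10¹⁷ / 6.991×10⁷) = √(3.625×10⁹) = 60210 m/s.
= 60.21 km/s.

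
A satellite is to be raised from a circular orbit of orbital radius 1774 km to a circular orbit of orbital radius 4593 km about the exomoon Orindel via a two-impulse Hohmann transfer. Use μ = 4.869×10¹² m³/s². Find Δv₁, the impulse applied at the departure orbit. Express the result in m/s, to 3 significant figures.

r₁ = 1774 km = 1.774×10⁶ m.
r₂ = 4593 km = 4.593×10⁶ m.
Transfer ellipse a_t = (r₁ + r₂)/2 = 3.184×10⁶ m.
At r₁: circular v_c1 = √(μ/r₁) = 1657 m/s; transfer-periapsis v_p = √[μ(2/r₁ − 1/a_t)] = 1990 m/s.
Δv₁ = v_p − v_c1 = 333.2 m/s.

Δv ≈ 333 m/s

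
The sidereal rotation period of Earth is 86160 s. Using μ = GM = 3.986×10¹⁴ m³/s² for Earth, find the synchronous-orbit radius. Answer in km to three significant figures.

A synchronous orbit has period T, so by Kepler's third law a = (μT²/4π²)^(1/3).
μT²/4π² = 3.986×10¹⁴ × (8.616×10⁴)² / 39.48 = 7.495×10²² m³.
a = 4.216×10⁷ m = 42163 km.

r_sync ≈ 42200 km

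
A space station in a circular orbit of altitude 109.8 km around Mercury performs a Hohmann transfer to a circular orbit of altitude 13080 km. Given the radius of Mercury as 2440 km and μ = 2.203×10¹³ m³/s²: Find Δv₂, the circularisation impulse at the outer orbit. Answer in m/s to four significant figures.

r₁ = 2440 + 109.8 = 2549.8 km = 2.5498×10⁶ m.
r₂ = 2440 + 13080 = 15520 km = 1.5520×10⁷ m.
Transfer ellipse a_t = (r₁ + r₂)/2 = 9.035×10⁶ m.
At r₁: circular v_c1 = √(μ/r₁) = 2939 m/s; transfer-periherm v_p = √[μ(2/r₁ − 1/a_t)] = 3852 m/s.
At r₂: circular v_c2 = √(μ/r₂) = 1191 m/s; transfer-apoherm v_a = √[μ(2/r₂ − 1/a_t)] = 632.9 m/s.
Δv₂ = v_c2 − v_a = 558.5 m/s.

Δv ≈ 558.5 m/s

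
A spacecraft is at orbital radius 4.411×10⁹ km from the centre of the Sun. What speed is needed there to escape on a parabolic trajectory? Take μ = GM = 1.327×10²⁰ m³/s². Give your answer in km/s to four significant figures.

r = 4.411×10⁹ km = 4.411×10¹² m.
Escape speed v_esc = √(2μ/r) = √(2 × 1.327×10²⁰ / 4.411×10¹²) = √(6.017×10⁷) = 7757 m/s.
= 7.757 km/s.

v_esc ≈ 7.757 km/s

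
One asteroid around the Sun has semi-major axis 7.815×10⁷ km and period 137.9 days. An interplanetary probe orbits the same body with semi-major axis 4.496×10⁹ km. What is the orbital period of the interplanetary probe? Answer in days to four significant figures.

T₂ ≈ 60170 days

Kepler's third law: T² ∝ a³, so T₂ = T₁ (a₂/a₁)^(3/2).
a₂/a₁ = 57.53, (a₂/a₁)^(3/2) = 436.4.
T₂ = 137.9 × 436.4 = 60170 days.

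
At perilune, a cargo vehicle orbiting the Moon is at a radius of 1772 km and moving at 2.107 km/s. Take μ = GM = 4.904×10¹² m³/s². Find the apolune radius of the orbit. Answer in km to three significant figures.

r_p = 1.772×10⁶ m.
Specific energy ε = v²/2 − μ/r = -5.478×10⁵ J/kg, so a = −μ/(2ε) = 4.476×10⁶ m.
The apsides satisfy r_p + r_a = 2a, so the apolune radius is 2a − r_p = 7.181×10⁶ m = 7180.7 km.

apolune radius ≈ 7180 km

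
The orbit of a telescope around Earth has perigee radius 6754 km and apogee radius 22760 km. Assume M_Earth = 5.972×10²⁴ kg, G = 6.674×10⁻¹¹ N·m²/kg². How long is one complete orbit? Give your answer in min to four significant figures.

T ≈ 297.4 min

μ = GM = 6.674×10⁻¹¹ × 5.972×10²⁴ = 3.986×10¹⁴ m³/s².
Semi-major axis a = (r_p + r_a)/2 = (6754.0 + 22760)/2 = 14757 km = 1.476×10⁷ m.
By Kepler's third law T = 2π√(a³/μ) = 2π × 2.840×10³ = 1.784×10⁴ s.
= 297.4 min.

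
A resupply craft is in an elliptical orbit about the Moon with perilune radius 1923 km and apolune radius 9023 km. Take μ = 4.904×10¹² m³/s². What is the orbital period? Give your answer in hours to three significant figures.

T ≈ 10.1 hours

Semi-major axis a = (r_p + r_a)/2 = (1923.0 + 9023.0)/2 = 5473.0 km = 5.473×10⁶ m.
By Kepler's third law T = 2π√(a³/μ) = 2π × 5.782×10³ = 3.633×10⁴ s.
= 10.09 hours.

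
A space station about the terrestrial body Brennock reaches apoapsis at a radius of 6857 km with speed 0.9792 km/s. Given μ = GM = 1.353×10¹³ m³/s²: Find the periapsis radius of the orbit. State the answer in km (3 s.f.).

r_a = 6.857×10⁶ m.
Specific energy ε = v²/2 − μ/r = -1.494×10⁶ J/kg, so a = −μ/(2ε) = 4.529×10⁶ m.
The apsides satisfy r_p + r_a = 2a, so the periapsis radius is 2a − r_a = 2.201×10⁶ m = 2200.7 km.

periapsis radius ≈ 2200 km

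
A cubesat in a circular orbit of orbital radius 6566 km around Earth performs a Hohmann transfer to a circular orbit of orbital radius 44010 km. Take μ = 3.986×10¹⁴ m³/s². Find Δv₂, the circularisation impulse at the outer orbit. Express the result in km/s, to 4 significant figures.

r₁ = 6566 km = 6.566×10⁶ m.
r₂ = 44010 km = 4.401×10⁷ m.
Transfer ellipse a_t = (r₁ + r₂)/2 = 2.529×10⁷ m.
At r₁: circular v_c1 = √(μ/r₁) = 7791 m/s; transfer-perigee v_p = √[μ(2/r₁ − 1/a_t)] = 10280 m/s.
At r₂: circular v_c2 = √(μ/r₂) = 3009 m/s; transfer-apogee v_a = √[μ(2/r₂ − 1/a_t)] = 1534 m/s.
Δv₂ = v_c2 − v_a = 1476 m/s.
= 1.476 km/s.

Δv ≈ 1.476 km/s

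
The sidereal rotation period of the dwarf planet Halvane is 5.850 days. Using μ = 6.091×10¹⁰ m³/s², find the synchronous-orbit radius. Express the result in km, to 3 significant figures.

T = 5.850 days = 5.054×10⁵ s.
A synchronous orbit has period T, so by Kepler's third law a = (μT²/4π²)^(1/3).
μT²/4π² = 6.091×10¹⁰ × (5.054×10⁵)² / 39.48 = 3.942×10²⁰ m³.
a = 7.332×10⁶ m = 7332.0 km.

r_sync ≈ 7330 km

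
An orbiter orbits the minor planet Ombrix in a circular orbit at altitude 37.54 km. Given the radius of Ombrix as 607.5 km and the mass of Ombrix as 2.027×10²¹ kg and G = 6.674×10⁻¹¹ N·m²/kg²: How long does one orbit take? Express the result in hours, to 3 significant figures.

T ≈ 2.46 hours

μ = GM = 6.674×10⁻¹¹ × 2.027×10²¹ = 1.353×10¹¹ m³/s².
r = 607.5 + 37.54 = 645.04 km = 6.4504×10⁵ m.
Kepler's third law: T = 2π√(r³/μ) = 2π√((6.450×10⁵)³ / 1.353×10¹¹).
r³/μ = 1.984×10⁶ s², so T = 2π × 1.409×10³ = 8.850×10³ s.
Converting: 8.850×10³ s ÷ 3600 = 2.458 hours.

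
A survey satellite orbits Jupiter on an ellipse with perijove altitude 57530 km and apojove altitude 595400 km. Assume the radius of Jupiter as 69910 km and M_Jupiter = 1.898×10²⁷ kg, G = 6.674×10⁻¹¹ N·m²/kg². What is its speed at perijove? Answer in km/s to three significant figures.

μ = GM = 6.674×10⁻¹¹ × 1.898×10²⁷ = 1.267×10¹⁷ m³/s².
r_p = 69910 + 57530 = 127440 km = 1.2744×10⁸ m.
r_a = 69910 + 595400 = 665310 km = 6.6531×10⁸ m.
Semi-major axis a = (r_p + r_a)/2 = 3.9638×10⁵ km = 3.964×10⁸ m.
Vis-viva: v² = μ(2/r − 1/a) = 1.267×10¹⁷ × (1.569×10⁻⁸ − 2.523×10⁻⁹) = 1.668×10⁹ m²/s².
v = 40850 m/s = 40.85 km/s.

v ≈ 40.8 km/s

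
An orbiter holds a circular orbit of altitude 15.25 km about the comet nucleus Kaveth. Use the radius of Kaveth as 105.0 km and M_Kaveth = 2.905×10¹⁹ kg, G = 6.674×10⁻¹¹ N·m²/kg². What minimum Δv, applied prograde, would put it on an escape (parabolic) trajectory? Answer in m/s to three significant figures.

μ = GM = 6.674×10⁻¹¹ × 2.905×10¹⁹ = 1.939×10⁹ m³/s².
r = 105.0 + 15.25 = 120.25 km = 1.2025×10⁵ m.
Circular speed v_c = √(μ/r) = 127.0 m/s.
Escape speed v_esc = √(2μ/r) = √2 × v_c = 179.6 m/s.
Δv = v_esc − v_c = 52.60 m/s.

Δv ≈ 52.6 m/s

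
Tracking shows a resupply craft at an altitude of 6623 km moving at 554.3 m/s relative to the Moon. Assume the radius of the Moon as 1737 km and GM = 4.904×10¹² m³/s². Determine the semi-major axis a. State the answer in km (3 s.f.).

r = 1737 + 6623 = 8360.0 km = 8.360×10⁶ m.
Vis-viva rearranged: 1/a = 2/r − v²/μ = 2.392×10⁻⁷ − 6.265×10⁻⁸ = 1.766×10⁻⁷ m⁻¹.
a = 5.663×10⁶ m = 5663.1 km.

a ≈ 5660 km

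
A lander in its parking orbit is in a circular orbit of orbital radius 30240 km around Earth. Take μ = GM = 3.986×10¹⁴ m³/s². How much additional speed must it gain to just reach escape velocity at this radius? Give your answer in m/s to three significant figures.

r = 30240 km = 3.024×10⁷ m.
Circular speed v_c = √(μ/r) = 3631 m/s.
Escape speed v_esc = √(2μ/r) = √2 × v_c = 5134 m/s.
Δv = v_esc − v_c = 1504 m/s.

Δv ≈ 1500 m/s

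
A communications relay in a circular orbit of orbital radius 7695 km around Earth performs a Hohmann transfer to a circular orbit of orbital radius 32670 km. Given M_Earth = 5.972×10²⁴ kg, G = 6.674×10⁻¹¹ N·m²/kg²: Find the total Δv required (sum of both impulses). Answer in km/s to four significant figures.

μ = GM = 6.674×10⁻¹¹ × 5.972×10²⁴ = 3.986×10¹⁴ m³/s².
r₁ = 7695 km = 7.695×10⁶ m.
r₂ = 32670 km = 3.267×10⁷ m.
Transfer ellipse a_t = (r₁ + r₂)/2 = 2.018×10⁷ m.
At r₁: circular v_c1 = √(μ/r₁) = 7197 m/s; transfer-perigee v_p = √[μ(2/r₁ − 1/a_t)] = 9157 m/s.
Δv₁ = v_p − v_c1 = 1960 m/s.
At r₂: circular v_c2 = √(μ/r₂) = 3493 m/s; transfer-apogee v_a = √[μ(2/r₂ − 1/a_t)] = 2157 m/s.
Δv₂ = v_c2 − v_a = 1336 m/s.
Total Δv = Δv₁ + Δv₂ = 3296 m/s = 3.296 km/s.

Δv_total ≈ 3.296 km/s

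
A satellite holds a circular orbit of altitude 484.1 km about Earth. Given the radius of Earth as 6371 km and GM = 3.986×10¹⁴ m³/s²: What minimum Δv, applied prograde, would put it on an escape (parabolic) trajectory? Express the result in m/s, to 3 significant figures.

Δv ≈ 3160 m/s

r = 6371 + 484.1 = 6855.1 km = 6.8551×10⁶ m.
Circular speed v_c = √(μ/r) = 7625 m/s.
Escape speed v_esc = √(2μ/r) = √2 × v_c = 10780 m/s.
Δv = v_esc − v_c = 3159 m/s.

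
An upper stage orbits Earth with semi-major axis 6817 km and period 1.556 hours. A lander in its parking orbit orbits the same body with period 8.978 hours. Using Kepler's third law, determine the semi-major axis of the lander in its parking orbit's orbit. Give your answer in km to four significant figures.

Kepler's third law: a³ ∝ T², so a₂ = a₁ (T₂/T₁)^(2/3).
T₂/T₁ = 5.770, (T₂/T₁)^(2/3) = 3.217.
a₂ = 6817 × 3.217 = 21930 km.

a₂ ≈ 21930 km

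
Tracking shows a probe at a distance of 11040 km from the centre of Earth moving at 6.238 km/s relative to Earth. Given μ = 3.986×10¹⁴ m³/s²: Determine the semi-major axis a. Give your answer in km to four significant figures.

a ≈ 11970 km

r = 1.104×10⁷ m.
Specific orbital energy ε = v²/2 − μ/r = (6238)²/2 − 3.986×10¹⁴/1.104×10⁷ = -1.665×10⁷ J/kg.
Since ε = −μ/(2a), a = −μ/(2ε) = 1.197×10⁷ m = 11971 km.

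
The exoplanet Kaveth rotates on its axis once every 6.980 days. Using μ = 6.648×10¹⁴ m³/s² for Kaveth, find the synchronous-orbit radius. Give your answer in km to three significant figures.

T = 6.980 days = 6.031×10⁵ s.
A synchronous orbit has period T, so by Kepler's third law a = (μT²/4π²)^(1/3).
μT²/4π² = 6.648×10¹⁴ × (6.031×10⁵)² / 39.48 = 6.124×10²⁴ m³.
a = 1.830×10⁸ m = 1.8296×10⁵ km.

r_sync ≈ 1.83×10⁵ km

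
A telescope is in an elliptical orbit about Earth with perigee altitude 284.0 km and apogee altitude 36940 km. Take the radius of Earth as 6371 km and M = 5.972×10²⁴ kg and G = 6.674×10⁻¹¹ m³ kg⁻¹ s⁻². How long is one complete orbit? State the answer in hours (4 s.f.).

μ = GM = 6.674×10⁻¹¹ × 5.972×10²⁴ = 3.986×10¹⁴ m³/s².
r_p = 6371 + 284.0 = 6655.0 km = 6.6550×10⁶ m.
r_a = 6371 + 36940 = 43311 km = 4.3311×10⁷ m.
Semi-major axis a = (r_p + r_a)/2 = (6655.0 + 43311)/2 = 24983 km = 2.498×10⁷ m.
By Kepler's third law T = 2π√(a³/μ) = 2π × 6.255×10³ = 3.930×10⁴ s.
= 10.92 hours.

T ≈ 10.92 hours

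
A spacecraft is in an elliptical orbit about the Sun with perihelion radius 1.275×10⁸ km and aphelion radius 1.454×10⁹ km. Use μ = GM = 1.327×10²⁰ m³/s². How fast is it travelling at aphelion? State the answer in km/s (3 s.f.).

v ≈ 3.84 km/s

Semi-major axis a = (r_p + r_a)/2 = 7.9075×10⁸ km = 7.908×10¹¹ m.
Vis-viva: v² = μ(2/r − 1/a) = 1.327×10²⁰ × (1.376×10⁻¹² − 1.265×10⁻¹²) = 1.472×10⁷ m²/s².
v = 3836 m/s = 3.836 km/s.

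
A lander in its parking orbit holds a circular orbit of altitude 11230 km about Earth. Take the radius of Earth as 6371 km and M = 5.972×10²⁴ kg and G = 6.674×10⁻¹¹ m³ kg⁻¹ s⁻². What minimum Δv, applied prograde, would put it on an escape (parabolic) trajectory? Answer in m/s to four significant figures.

Δv ≈ 1971 m/s

μ = GM = 6.674×10⁻¹¹ × 5.972×10²⁴ = 3.986×10¹⁴ m³/s².
r = 6371 + 11230 = 17601 km = 1.7601×10⁷ m.
Circular speed v_c = √(μ/r) = 4759 m/s.
Escape speed v_esc = √(2μ/r) = √2 × v_c = 6730 m/s.
Δv = v_esc − v_c = 1971 m/s.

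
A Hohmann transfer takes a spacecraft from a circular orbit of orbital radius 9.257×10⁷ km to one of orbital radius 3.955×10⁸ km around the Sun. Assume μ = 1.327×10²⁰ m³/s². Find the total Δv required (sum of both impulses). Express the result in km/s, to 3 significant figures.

Δv_total ≈ 17.4 km/s

r₁ = 9.257×10⁷ km = 9.257×10¹⁰ m.
r₂ = 3.955×10⁸ km = 3.955×10¹¹ m.
Transfer ellipse a_t = (r₁ + r₂)/2 = 2.440×10¹¹ m.
At r₁: circular v_c1 = √(μ/r₁) = 37860 m/s; transfer-perihelion v_p = √[μ(2/r₁ − 1/a_t)] = 48200 m/s.
Δv₁ = v_p − v_c1 = 10340 m/s.
At r₂: circular v_c2 = √(μ/r₂) = 18320 m/s; transfer-aphelion v_a = √[μ(2/r₂ − 1/a_t)] = 11280 m/s.
Δv₂ = v_c2 − v_a = 7036 m/s.
Total Δv = Δv₁ + Δv₂ = 17370 m/s = 17.37 km/s.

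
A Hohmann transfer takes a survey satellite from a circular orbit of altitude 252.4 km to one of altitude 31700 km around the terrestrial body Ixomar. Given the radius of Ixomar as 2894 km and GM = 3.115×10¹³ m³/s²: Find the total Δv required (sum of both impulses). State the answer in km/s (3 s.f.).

Δv_total ≈ 1.68 km/s

r₁ = 2894 + 252.4 = 3146.4 km = 3.1464×10⁶ m.
r₂ = 2894 + 31700 = 34594 km = 3.4594×10⁷ m.
Transfer ellipse a_t = (r₁ + r₂)/2 = 1.887×10⁷ m.
At r₁: circular v_c1 = √(μ/r₁) = 3146 m/s; transfer-periapsis v_p = √[μ(2/r₁ − 1/a_t)] = 4260 m/s.
Δv₁ = v_p − v_c1 = 1114 m/s.
At r₂: circular v_c2 = √(μ/r₂) = 948.9 m/s; transfer-apoapsis v_a = √[μ(2/r₂ − 1/a_t)] = 387.5 m/s.
Δv₂ = v_c2 − v_a = 561.4 m/s.
Total Δv = Δv₁ + Δv₂ = 1675 m/s = 1.675 km/s.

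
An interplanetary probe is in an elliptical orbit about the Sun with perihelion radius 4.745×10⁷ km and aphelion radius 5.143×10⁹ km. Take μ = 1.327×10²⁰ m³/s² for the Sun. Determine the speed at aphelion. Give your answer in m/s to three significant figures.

Semi-major axis a = (r_p + r_a)/2 = 2.5952×10⁹ km = 2.595×10¹² m.
Vis-viva: v² = μ(2/r − 1/a) = 1.327×10²⁰ × (3.889×10⁻¹³ − 3.853×10⁻¹³) = 4.718×10⁵ m²/s².
v = 686.8 m/s.

v ≈ 687 m/s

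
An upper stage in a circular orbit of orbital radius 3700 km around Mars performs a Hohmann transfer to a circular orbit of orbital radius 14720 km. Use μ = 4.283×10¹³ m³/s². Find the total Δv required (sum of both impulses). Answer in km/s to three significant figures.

Δv_total ≈ 1.52 km/s

r₁ = 3700 km = 3.700×10⁶ m.
r₂ = 14720 km = 1.472×10⁷ m.
Transfer ellipse a_t = (r₁ + r₂)/2 = 9.210×10⁶ m.
At r₁: circular v_c1 = √(μ/r₁) = 3402 m/s; transfer-periapsis v_p = √[μ(2/r₁ − 1/a_t)] = 4301 m/s.
Δv₁ = v_p − v_c1 = 899.0 m/s.
At r₂: circular v_c2 = √(μ/r₂) = 1706 m/s; transfer-apoapsis v_a = √[μ(2/r₂ − 1/a_t)] = 1081 m/s.
Δv₂ = v_c2 − v_a = 624.6 m/s.
Total Δv = Δv₁ + Δv₂ = 1524 m/s = 1.524 km/s.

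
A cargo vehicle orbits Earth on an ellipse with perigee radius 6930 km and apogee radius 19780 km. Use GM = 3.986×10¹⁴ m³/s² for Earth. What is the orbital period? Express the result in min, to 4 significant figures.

Semi-major axis a = (r_p + r_a)/2 = (6930.0 + 19780)/2 = 13355 km = 1.336×10⁷ m.
By Kepler's third law T = 2π√(a³/μ) = 2π × 2.445×10³ = 1.536×10⁴ s.
= 256.0 min.

T ≈ 256.0 min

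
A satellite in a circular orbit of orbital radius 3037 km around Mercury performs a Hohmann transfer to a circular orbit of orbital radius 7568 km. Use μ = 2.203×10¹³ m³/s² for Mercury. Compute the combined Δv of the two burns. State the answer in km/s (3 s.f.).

r₁ = 3037 km = 3.037×10⁶ m.
r₂ = 7568 km = 7.568×10⁶ m.
Transfer ellipse a_t = (r₁ + r₂)/2 = 5.302×10⁶ m.
At r₁: circular v_c1 = √(μ/r₁) = 2693 m/s; transfer-periherm v_p = √[μ(2/r₁ − 1/a_t)] = 3218 m/s.
Δv₁ = v_p − v_c1 = 524.3 m/s.
At r₂: circular v_c2 = √(μ/r₂) = 1706 m/s; transfer-apoherm v_a = √[μ(2/r₂ − 1/a_t)] = 1291 m/s.
Δv₂ = v_c2 − v_a = 414.9 m/s.
Total Δv = Δv₁ + Δv₂ = 939.3 m/s = 0.9393 km/s.

Δv_total ≈ 0.939 km/s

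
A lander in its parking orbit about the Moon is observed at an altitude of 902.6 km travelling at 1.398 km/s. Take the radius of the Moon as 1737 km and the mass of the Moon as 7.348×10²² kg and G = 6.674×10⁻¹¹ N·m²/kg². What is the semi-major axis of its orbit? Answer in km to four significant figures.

μ = GM = 6.674×10⁻¹¹ × 7.348×10²² = 4.904×10¹² m³/s².
r = 1737 + 902.6 = 2639.6 km = 2.640×10⁶ m.
Specific orbital energy ε = v²/2 − μ/r = (1398)²/2 − 4.904×10¹²/2.640×10⁶ = -8.807×10⁵ J/kg.
Since ε = −μ/(2a), a = −μ/(2ε) = 2.784×10⁶ m = 2784.3 km.

a ≈ 2784 km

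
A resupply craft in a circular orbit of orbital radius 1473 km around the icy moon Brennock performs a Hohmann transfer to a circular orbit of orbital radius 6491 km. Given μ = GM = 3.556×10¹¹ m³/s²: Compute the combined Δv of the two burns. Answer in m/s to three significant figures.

r₁ = 1473 km = 1.473×10⁶ m.
r₂ = 6491 km = 6.491×10⁶ m.
Transfer ellipse a_t = (r₁ + r₂)/2 = 3.982×10⁶ m.
At r₁: circular v_c1 = √(μ/r₁) = 491.3 m/s; transfer-periapsis v_p = √[μ(2/r₁ − 1/a_t)] = 627.3 m/s.
Δv₁ = v_p − v_c1 = 136.0 m/s.
At r₂: circular v_c2 = √(μ/r₂) = 234.1 m/s; transfer-apoapsis v_a = √[μ(2/r₂ − 1/a_t)] = 142.4 m/s.
Δv₂ = v_c2 − v_a = 91.70 m/s.
Total Δv = Δv₁ + Δv₂ = 227.7 m/s.

Δv_total ≈ 228 m/s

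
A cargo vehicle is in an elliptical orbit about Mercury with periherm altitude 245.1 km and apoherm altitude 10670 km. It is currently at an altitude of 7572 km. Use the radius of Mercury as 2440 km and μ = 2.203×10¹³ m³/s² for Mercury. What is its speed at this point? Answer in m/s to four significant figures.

v ≈ 1269 m/s

r_p = 2440 + 245.1 = 2685.1 km = 2.6851×10⁶ m.
r_a = 2440 + 10670 = 13110 km = 1.3110×10⁷ m.
r = 2440 + 7572 = 10012 km = 1.001×10⁷ m.
Semi-major axis a = (r_p + r_a)/2 = 7897.6 km = 7.898×10⁶ m.
Vis-viva: v² = μ(2/r − 1/a) = 2.203×10¹³ × (1.998×10⁻⁷ − 1.266×10⁻⁷) = 1.611×10⁶ m²/s².
v = 1269 m/s.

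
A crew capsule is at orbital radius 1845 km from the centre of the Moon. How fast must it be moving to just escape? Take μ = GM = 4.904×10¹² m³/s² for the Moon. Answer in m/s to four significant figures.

r = 1845 km = 1.845×10⁶ m.
Escape speed v_esc = √(2μ/r) = √(2 × 4.904×10¹² / 1.845×10⁶) = √(5.316×10⁶) = 2306 m/s.

v_esc ≈ 2306 m/s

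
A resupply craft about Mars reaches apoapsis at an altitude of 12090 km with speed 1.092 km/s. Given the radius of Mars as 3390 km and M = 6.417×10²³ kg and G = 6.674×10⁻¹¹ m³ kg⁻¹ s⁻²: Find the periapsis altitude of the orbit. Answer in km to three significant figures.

periapsis altitude ≈ 863 km

μ = GM = 6.674×10⁻¹¹ × 6.417×10²³ = 4.283×10¹³ m³/s².
r_a = 3390 + 12090 = 15480 km = 1.548×10⁷ m.
Specific energy ε = v²/2 − μ/r = -2.170×10⁶ J/kg, so a = −μ/(2ε) = 9.866×10⁶ m.
The apsides satisfy r_p + r_a = 2a, so the periapsis radius is 2a − r_a = 4.253×10⁶ m = 4252.6 km.
Periapsis altitude = 4252.6 − 3390 = 862.57 km.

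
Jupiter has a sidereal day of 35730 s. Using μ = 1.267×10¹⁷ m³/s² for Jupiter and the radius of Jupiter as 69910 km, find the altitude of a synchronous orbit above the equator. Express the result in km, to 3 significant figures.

h_sync ≈ 90100 km

A synchronous orbit has period T, so by Kepler's third law a = (μT²/4π²)^(1/3).
μT²/4π² = 1.267×10¹⁷ × (3.573×10⁴)² / 39.48 = 4.097×10²⁴ m³.
a = 1.600×10⁸ m = 1.6002×10⁵ km.
Altitude h = a − R = 1.6002×10⁵ − 69910 = 90105 km.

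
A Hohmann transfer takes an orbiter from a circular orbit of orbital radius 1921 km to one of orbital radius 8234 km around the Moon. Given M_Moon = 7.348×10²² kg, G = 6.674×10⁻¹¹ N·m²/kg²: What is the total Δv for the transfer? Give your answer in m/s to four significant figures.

Δv_total ≈ 734.0 m/s

μ = GM = 6.674×10⁻¹¹ × 7.348×10²² = 4.904×10¹² m³/s².
r₁ = 1921 km = 1.921×10⁶ m.
r₂ = 8234 km = 8.234×10⁶ m.
Transfer ellipse a_t = (r₁ + r₂)/2 = 5.078×10⁶ m.
At r₁: circular v_c1 = √(μ/r₁) = 1598 m/s; transfer-perilune v_p = √[μ(2/r₁ − 1/a_t)] = 2035 m/s.
Δv₁ = v_p − v_c1 = 436.9 m/s.
At r₂: circular v_c2 = √(μ/r₂) = 771.7 m/s; transfer-apolune v_a = √[μ(2/r₂ − 1/a_t)] = 474.7 m/s.
Δv₂ = v_c2 − v_a = 297.1 m/s.
Total Δv = Δv₁ + Δv₂ = 734.0 m/s.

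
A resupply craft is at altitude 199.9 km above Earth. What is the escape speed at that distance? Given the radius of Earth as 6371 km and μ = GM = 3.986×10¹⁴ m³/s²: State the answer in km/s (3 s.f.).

v_esc ≈ 11.0 km/s

r = 6371 + 199.9 = 6570.9 km = 6.5709×10⁶ m.
Escape speed v_esc = √(2μ/r) = √(2 × 3.986×10¹⁴ / 6.571×10⁶) = √(1.213×10⁸) = 11010 m/s.
= 11.01 km/s.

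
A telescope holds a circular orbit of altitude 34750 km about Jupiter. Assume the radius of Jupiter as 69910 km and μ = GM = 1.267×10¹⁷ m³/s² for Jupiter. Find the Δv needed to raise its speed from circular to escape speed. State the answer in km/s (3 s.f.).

Δv ≈ 14.4 km/s

r = 69910 + 34750 = 104660 km = 1.0466×10⁸ m.
Circular speed v_c = √(μ/r) = 34790 m/s.
Escape speed v_esc = √(2μ/r) = √2 × v_c = 49210 m/s.
Δv = v_esc − v_c = 14410 m/s = 14.41 km/s.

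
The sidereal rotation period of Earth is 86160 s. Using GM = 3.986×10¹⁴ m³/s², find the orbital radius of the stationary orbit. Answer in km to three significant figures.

A synchronous orbit has period T, so by Kepler's third law a = (μT²/4π²)^(1/3).
μT²/4π² = 3.986×10¹⁴ × (8.616×10⁴)² / 39.48 = 7.495×10²² m³.
a = 4.216×10⁷ m = 42163 km.

r_sync ≈ 42200 km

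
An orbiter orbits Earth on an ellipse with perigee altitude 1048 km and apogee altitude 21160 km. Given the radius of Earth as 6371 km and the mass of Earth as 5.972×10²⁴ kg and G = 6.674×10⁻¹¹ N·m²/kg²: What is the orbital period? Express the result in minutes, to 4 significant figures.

T ≈ 383.2 minutes

μ = GM = 6.674×10⁻¹¹ × 5.972×10²⁴ = 3.986×10¹⁴ m³/s².
r_p = 6371 + 1048 = 7419.0 km = 7.4190×10⁶ m.
r_a = 6371 + 21160 = 27531 km = 2.7531×10⁷ m.
Semi-major axis a = (r_p + r_a)/2 = (7419.0 + 27531)/2 = 17475 km = 1.748×10⁷ m.
By Kepler's third law T = 2π√(a³/μ) = 2π × 3.659×10³ = 2.299×10⁴ s.
= 383.2 minutes.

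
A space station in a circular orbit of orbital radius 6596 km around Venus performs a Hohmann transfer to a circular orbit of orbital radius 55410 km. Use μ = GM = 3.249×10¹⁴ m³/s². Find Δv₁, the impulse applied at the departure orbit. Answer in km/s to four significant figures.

r₁ = 6596 km = 6.596×10⁶ m.
r₂ = 55410 km = 5.541×10⁷ m.
Transfer ellipse a_t = (r₁ + r₂)/2 = 3.100×10⁷ m.
At r₁: circular v_c1 = √(μ/r₁) = 7018 m/s; transfer-periapsis v_p = √[μ(2/r₁ − 1/a_t)] = 9383 m/s.
Δv₁ = v_p − v_c1 = 2364 m/s.
= 2.364 km/s.

Δv ≈ 2.364 km/s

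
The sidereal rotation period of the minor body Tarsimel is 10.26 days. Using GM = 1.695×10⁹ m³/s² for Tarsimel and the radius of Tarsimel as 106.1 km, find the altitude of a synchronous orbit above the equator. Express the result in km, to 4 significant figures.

h_sync ≈ 3125 km

T = 10.26 days = 8.865×10⁵ s.
A synchronous orbit has period T, so by Kepler's third law a = (μT²/4π²)^(1/3).
μT²/4π² = 1.695×10⁹ × (8.865×10⁵)² / 39.48 = 3.374×10¹⁹ m³.
a = 3.231×10⁶ m = 3231.3 km.
Altitude h = a − R = 3231.3 − 106.1 = 3125.2 km.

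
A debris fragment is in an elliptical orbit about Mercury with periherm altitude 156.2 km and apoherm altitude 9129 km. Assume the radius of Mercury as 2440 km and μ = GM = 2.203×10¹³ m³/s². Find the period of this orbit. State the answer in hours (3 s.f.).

r_p = 2440 + 156.2 = 2596.2 km = 2.5962×10⁶ m.
r_a = 2440 + 9129 = 11569 km = 1.1569×10⁷ m.
Semi-major axis a = (r_p + r_a)/2 = (2596.2 + 11569)/2 = 7082.6 km = 7.083×10⁶ m.
By Kepler's third law T = 2π√(a³/μ) = 2π × 4.016×10³ = 2.523×10⁴ s.
= 7.009 hours.

T ≈ 7.01 hours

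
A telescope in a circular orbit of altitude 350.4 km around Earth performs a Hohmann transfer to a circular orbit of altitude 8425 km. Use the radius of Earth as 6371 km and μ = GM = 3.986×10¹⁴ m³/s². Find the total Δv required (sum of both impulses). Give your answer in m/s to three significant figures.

r₁ = 6371 + 350.4 = 6721.4 km = 6.7214×10⁶ m.
r₂ = 6371 + 8425 = 14796 km = 1.4796×10⁷ m.
Transfer ellipse a_t = (r₁ + r₂)/2 = 1.076×10⁷ m.
At r₁: circular v_c1 = √(μ/r₁) = 7701 m/s; transfer-perigee v_p = √[μ(2/r₁ − 1/a_t)] = 9031 m/s.
Δv₁ = v_p − v_c1 = 1330 m/s.
At r₂: circular v_c2 = √(μ/r₂) = 5190 m/s; transfer-apogee v_a = √[μ(2/r₂ − 1/a_t)] = 4102 m/s.
Δv₂ = v_c2 − v_a = 1088 m/s.
Total Δv = Δv₁ + Δv₂ = 2418 m/s.

Δv_total ≈ 2420 m/s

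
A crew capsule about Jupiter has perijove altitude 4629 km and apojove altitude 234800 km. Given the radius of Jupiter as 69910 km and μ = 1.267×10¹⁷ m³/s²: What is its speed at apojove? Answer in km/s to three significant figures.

v ≈ 12.8 km/s

r_p = 69910 + 4629 = 74539 km = 7.4539×10⁷ m.
r_a = 69910 + 234800 = 304710 km = 3.0471×10⁸ m.
Semi-major axis a = (r_p + r_a)/2 = 1.8962×10⁵ km = 1.896×10⁸ m.
Vis-viva: v² = μ(2/r − 1/a) = 1.267×10¹⁷ × (6.564×10⁻⁹ − 5.274×10⁻⁹) = 1.634×10⁸ m²/s².
v = 12780 m/s = 12.78 km/s.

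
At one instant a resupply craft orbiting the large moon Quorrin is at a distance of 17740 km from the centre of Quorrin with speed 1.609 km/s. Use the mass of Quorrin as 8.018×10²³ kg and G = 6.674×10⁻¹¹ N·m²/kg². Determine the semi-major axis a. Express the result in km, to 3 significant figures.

a ≈ 15500 km

μ = GM = 6.674×10⁻¹¹ × 8.018×10²³ = 5.351×10¹³ m³/s².
r = 1.774×10⁷ m.
Specific orbital energy ε = v²/2 − μ/r = (1609)²/2 − 5.351×10¹³/1.774×10⁷ = -1.722×10⁶ J/kg.
Since ε = −μ/(2a), a = −μ/(2ε) = 1.554×10⁷ m = 15538 km.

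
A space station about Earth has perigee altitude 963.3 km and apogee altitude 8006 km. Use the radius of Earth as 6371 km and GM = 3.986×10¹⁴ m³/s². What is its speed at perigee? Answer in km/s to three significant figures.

v ≈ 8.48 km/s

r_p = 6371 + 963.3 = 7334.3 km = 7.3343×10⁶ m.
r_a = 6371 + 8006 = 14377 km = 1.4377×10⁷ m.
Semi-major axis a = (r_p + r_a)/2 = 10856 km = 1.086×10⁷ m.
Vis-viva: v² = μ(2/r − 1/a) = 3.986×10¹⁴ × (2.727×10⁻⁷ − 9.212×10⁻⁸) = 7.198×10⁷ m²/s².
v = 8484 m/s = 8.484 km/s.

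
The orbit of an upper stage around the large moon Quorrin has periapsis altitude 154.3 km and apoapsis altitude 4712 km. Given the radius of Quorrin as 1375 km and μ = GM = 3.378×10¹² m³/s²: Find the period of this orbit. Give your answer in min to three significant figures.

r_p = 1375 + 154.3 = 1529.3 km = 1.5293×10⁶ m.
r_a = 1375 + 4712 = 6087.0 km = 6.0870×10⁶ m.
Semi-major axis a = (r_p + r_a)/2 = (1529.3 + 6087.0)/2 = 3808.2 km = 3.808×10⁶ m.
By Kepler's third law T = 2π√(a³/μ) = 2π × 4.043×10³ = 2.541×10⁴ s.
= 423.4 min.

T ≈ 423 min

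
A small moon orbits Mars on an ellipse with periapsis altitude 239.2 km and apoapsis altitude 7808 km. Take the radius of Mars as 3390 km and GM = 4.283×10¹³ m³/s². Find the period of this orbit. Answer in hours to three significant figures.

r_p = 3390 + 239.2 = 3629.2 km = 3.6292×10⁶ m.
r_a = 3390 + 7808 = 11198 km = 1.1198×10⁷ m.
Semi-major axis a = (r_p + r_a)/2 = (3629.2 + 11198)/2 = 7413.6 km = 7.414×10⁶ m.
By Kepler's third law T = 2π√(a³/μ) = 2π × 3.084×10³ = 1.938×10⁴ s.
= 5.383 hours.

T ≈ 5.38 hours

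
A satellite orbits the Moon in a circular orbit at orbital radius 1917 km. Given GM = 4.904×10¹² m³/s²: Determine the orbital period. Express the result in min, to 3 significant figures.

T ≈ 126 min

r = 1917 km = 1.917×10⁶ m.
Kepler's third law: T = 2π√(r³/μ) = 2π√((1.917×10⁶)³ / 4.904×10¹²).
r³/μ = 1.437×10⁶ s², so T = 2π × 1.199×10³ = 7.531×10³ s.
Converting: 7.531×10³ s ÷ 60.00 = 125.5 min.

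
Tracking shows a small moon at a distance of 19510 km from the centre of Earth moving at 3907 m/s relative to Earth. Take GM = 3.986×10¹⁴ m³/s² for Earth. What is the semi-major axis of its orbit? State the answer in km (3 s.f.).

r = 1.951×10⁷ m.
Vis-viva rearranged: 1/a = 2/r − v²/μ = 1.025×10⁻⁷ − 3.830×10⁻⁸ = 6.422×10⁻⁸ m⁻¹.
a = 1.557×10⁷ m = 15572 km.

a ≈ 15600 km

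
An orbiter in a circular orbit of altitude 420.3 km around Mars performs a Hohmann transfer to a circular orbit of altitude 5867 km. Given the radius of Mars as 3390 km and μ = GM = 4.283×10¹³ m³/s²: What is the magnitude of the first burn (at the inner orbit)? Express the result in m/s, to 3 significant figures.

Δv ≈ 638 m/s

r₁ = 3390 + 420.3 = 3810.3 km = 3.8103×10⁶ m.
r₂ = 3390 + 5867 = 9257.0 km = 9.2570×10⁶ m.
Transfer ellipse a_t = (r₁ + r₂)/2 = 6.534×10⁶ m.
At r₁: circular v_c1 = √(μ/r₁) = 3353 m/s; transfer-periapsis v_p = √[μ(2/r₁ − 1/a_t)] = 3991 m/s.
Δv₁ = v_p − v_c1 = 638.0 m/s.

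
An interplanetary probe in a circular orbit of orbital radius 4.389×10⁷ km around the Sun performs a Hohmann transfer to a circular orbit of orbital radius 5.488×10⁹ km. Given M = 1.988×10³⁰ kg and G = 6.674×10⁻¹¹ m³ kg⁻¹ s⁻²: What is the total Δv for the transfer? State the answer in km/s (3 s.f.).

μ = GM = 6.674×10⁻¹¹ × 1.988×10³⁰ = 1.327×10²⁰ m³/s².
r₁ = 4.389×10⁷ km = 4.389×10¹⁰ m.
r₂ = 5.488×10⁹ km = 5.488×10¹² m.
Transfer ellipse a_t = (r₁ + r₂)/2 = 2.766×10¹² m.
At r₁: circular v_c1 = √(μ/r₁) = 54980 m/s; transfer-perihelion v_p = √[μ(2/r₁ − 1/a_t)] = 77450 m/s.
Δv₁ = v_p − v_c1 = 22470 m/s.
At r₂: circular v_c2 = √(μ/r₂) = 4917 m/s; transfer-aphelion v_a = √[μ(2/r₂ − 1/a_t)] = 619.4 m/s.
Δv₂ = v_c2 − v_a = 4298 m/s.
Total Δv = Δv₁ + Δv₂ = 26760 m/s = 26.76 km/s.

Δv_total ≈ 26.8 km/s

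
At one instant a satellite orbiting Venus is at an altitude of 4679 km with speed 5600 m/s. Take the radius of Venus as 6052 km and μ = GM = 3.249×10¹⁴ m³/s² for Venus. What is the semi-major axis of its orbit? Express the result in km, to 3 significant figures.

a ≈ 11100 km

r = 6052 + 4679 = 10731 km = 1.073×10⁷ m.
Vis-viva rearranged: 1/a = 2/r − v²/μ = 1.864×10⁻⁷ − 9.652×10⁻⁸ = 8.985×10⁻⁸ m⁻¹.
a = 1.113×10⁷ m = 11129 km.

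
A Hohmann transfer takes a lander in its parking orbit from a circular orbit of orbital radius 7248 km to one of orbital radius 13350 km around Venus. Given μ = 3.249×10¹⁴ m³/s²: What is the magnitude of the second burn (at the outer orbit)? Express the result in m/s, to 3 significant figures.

Δv ≈ 795 m/s

r₁ = 7248 km = 7.248×10⁶ m.
r₂ = 13350 km = 1.335×10⁷ m.
Transfer ellipse a_t = (r₁ + r₂)/2 = 1.030×10⁷ m.
At r₁: circular v_c1 = √(μ/r₁) = 6695 m/s; transfer-periapsis v_p = √[μ(2/r₁ − 1/a_t)] = 7623 m/s.
At r₂: circular v_c2 = √(μ/r₂) = 4933 m/s; transfer-apoapsis v_a = √[μ(2/r₂ − 1/a_t)] = 4139 m/s.
Δv₂ = v_c2 − v_a = 794.7 m/s.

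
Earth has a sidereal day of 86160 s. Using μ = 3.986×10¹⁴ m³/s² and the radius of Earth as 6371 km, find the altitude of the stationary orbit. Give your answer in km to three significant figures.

A synchronous orbit has period T, so by Kepler's third law a = (μT²/4π²)^(1/3).
μT²/4π² = 3.986×10¹⁴ × (8.616×10⁴)² / 39.48 = 7.495×10²² m³.
a = 4.216×10⁷ m = 42163 km.
Altitude h = a − R = 42163 − 6371 = 35792 km.

h_sync ≈ 35800 km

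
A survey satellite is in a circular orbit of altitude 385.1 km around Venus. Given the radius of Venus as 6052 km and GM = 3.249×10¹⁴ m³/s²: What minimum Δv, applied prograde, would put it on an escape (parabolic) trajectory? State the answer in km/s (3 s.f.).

r = 6052 + 385.1 = 6437.1 km = 6.4371×10⁶ m.
Circular speed v_c = √(μ/r) = 7104 m/s.
Escape speed v_esc = √(2μ/r) = √2 × v_c = 10050 m/s.
Δv = v_esc − v_c = 2943 m/s = 2.943 km/s.

Δv ≈ 2.94 km/s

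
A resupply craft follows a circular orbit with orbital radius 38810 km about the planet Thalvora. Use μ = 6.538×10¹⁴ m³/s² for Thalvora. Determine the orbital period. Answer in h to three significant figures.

T ≈ 16.5 h

r = 38810 km = 3.881×10⁷ m.
Kepler's third law: T = 2π√(r³/μ) = 2π√((3.881×10⁷)³ / 6.538×10¹⁴).
r³/μ = 8.941×10⁷ s², so T = 2π × 9.456×10³ = 5.941×10⁴ s.
Converting: 5.941×10⁴ s ÷ 3600 = 16.50 h.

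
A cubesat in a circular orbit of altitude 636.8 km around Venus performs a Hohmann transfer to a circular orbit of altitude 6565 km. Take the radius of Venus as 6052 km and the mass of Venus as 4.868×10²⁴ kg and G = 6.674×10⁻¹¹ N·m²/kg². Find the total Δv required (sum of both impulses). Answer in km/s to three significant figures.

μ = GM = 6.674×10⁻¹¹ × 4.868×10²⁴ = 3.249×10¹⁴ m³/s².
r₁ = 6052 + 636.8 = 6688.8 km = 6.6888×10⁶ m.
r₂ = 6052 + 6565 = 12617 km = 1.2617×10⁷ m.
Transfer ellipse a_t = (r₁ + r₂)/2 = 9.653×10⁶ m.
At r₁: circular v_c1 = √(μ/r₁) = 6969 m/s; transfer-periapsis v_p = √[μ(2/r₁ − 1/a_t)] = 7968 m/s.
Δv₁ = v_p − v_c1 = 998.5 m/s.
At r₂: circular v_c2 = √(μ/r₂) = 5074 m/s; transfer-apoapsis v_a = √[μ(2/r₂ − 1/a_t)] = 4224 m/s.
Δv₂ = v_c2 − v_a = 850.4 m/s.
Total Δv = Δv₁ + Δv₂ = 1849 m/s = 1.849 km/s.

Δv_total ≈ 1.85 km/s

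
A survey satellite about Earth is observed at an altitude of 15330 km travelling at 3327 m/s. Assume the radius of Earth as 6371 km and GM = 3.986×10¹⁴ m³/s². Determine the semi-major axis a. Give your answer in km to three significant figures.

a ≈ 15500 km

r = 6371 + 15330 = 21701 km = 2.170×10⁷ m.
Vis-viva rearranged: 1/a = 2/r − v²/μ = 9.216×10⁻⁸ − 2.777×10⁻⁸ = 6.439×10⁻⁸ m⁻¹.
a = 1.553×10⁷ m = 15530 km.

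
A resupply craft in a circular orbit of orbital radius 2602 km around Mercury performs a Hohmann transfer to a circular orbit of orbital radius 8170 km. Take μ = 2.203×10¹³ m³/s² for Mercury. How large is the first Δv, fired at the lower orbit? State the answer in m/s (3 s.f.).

Δv ≈ 674 m/s

r₁ = 2602 km = 2.602×10⁶ m.
r₂ = 8170 km = 8.170×10⁶ m.
Transfer ellipse a_t = (r₁ + r₂)/2 = 5.386×10⁶ m.
At r₁: circular v_c1 = √(μ/r₁) = 2910 m/s; transfer-periherm v_p = √[μ(2/r₁ − 1/a_t)] = 3584 m/s.
Δv₁ = v_p − v_c1 = 674.0 m/s.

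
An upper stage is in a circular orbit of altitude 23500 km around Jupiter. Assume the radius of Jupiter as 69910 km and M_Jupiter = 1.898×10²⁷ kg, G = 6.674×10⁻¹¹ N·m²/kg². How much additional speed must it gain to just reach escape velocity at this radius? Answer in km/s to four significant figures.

Δv ≈ 15.25 km/s

μ = GM = 6.674×10⁻¹¹ × 1.898×10²⁷ = 1.267×10¹⁷ m³/s².
r = 69910 + 23500 = 93410 km = 9.3410×10⁷ m.
Circular speed v_c = √(μ/r) = 36830 m/s.
Escape speed v_esc = √(2μ/r) = √2 × v_c = 52080 m/s.
Δv = v_esc − v_c = 15250 m/s = 15.25 km/s.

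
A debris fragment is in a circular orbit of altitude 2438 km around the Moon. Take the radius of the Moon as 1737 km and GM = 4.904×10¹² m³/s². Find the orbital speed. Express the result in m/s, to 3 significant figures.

v ≈ 1080 m/s

r = 1737 + 2438 = 4175.0 km = 4.1750×10⁶ m.
For a circular orbit v = √(μ/r) = √(4.904×10¹² / 4.175×10⁶) = √(1.175×10⁶) = 1084 m/s.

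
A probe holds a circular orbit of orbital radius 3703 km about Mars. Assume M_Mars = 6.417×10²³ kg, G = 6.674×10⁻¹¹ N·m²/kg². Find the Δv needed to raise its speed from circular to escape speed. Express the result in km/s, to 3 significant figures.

μ = GM = 6.674×10⁻¹¹ × 6.417×10²³ = 4.283×10¹³ m³/s².
r = 3703 km = 3.703×10⁶ m.
Circular speed v_c = √(μ/r) = 3401 m/s.
Escape speed v_esc = √(2μ/r) = √2 × v_c = 4809 m/s.
Δv = v_esc − v_c = 1409 m/s = 1.409 km/s.

Δv ≈ 1.41 km/s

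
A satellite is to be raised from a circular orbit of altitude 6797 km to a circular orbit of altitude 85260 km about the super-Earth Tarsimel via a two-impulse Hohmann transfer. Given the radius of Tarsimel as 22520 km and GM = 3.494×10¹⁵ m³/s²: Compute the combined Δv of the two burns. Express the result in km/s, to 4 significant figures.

Δv_total ≈ 4.742 km/s

r₁ = 22520 + 6797 = 29317 km = 2.9317×10⁷ m.
r₂ = 22520 + 85260 = 107780 km = 1.0778×10⁸ m.
Transfer ellipse a_t = (r₁ + r₂)/2 = 6.855×10⁷ m.
At r₁: circular v_c1 = √(μ/r₁) = 10920 m/s; transfer-periapsis v_p = √[μ(2/r₁ − 1/a_t)] = 13690 m/s.
Δv₁ = v_p − v_c1 = 2772 m/s.
At r₂: circular v_c2 = √(μ/r₂) = 5694 m/s; transfer-apoapsis v_a = √[μ(2/r₂ − 1/a_t)] = 3724 m/s.
Δv₂ = v_c2 − v_a = 1970 m/s.
Total Δv = Δv₁ + Δv₂ = 4742 m/s = 4.742 km/s.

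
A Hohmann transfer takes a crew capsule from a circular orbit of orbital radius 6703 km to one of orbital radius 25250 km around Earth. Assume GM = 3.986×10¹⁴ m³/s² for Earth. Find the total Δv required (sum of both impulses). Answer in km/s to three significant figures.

Δv_total ≈ 3.38 km/s

r₁ = 6703 km = 6.703×10⁶ m.
r₂ = 25250 km = 2.525×10⁷ m.
Transfer ellipse a_t = (r₁ + r₂)/2 = 1.598×10⁷ m.
At r₁: circular v_c1 = √(μ/r₁) = 7711 m/s; transfer-perigee v_p = √[μ(2/r₁ − 1/a_t)] = 9694 m/s.
Δv₁ = v_p − v_c1 = 1983 m/s.
At r₂: circular v_c2 = √(μ/r₂) = 3973 m/s; transfer-apogee v_a = √[μ(2/r₂ − 1/a_t)] = 2574 m/s.
Δv₂ = v_c2 − v_a = 1400 m/s.
Total Δv = Δv₁ + Δv₂ = 3383 m/s = 3.383 km/s.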